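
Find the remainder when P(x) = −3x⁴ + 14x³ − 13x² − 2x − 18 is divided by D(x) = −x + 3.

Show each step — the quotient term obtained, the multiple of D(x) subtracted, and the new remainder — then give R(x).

R(x) = −6

Step 1: lead(−3x⁴ + 14x³ − 13x² − 2x − 18) ÷ lead(D) = −3x⁴ ÷ −x = 3x³. Subtract (3x³)·D = −3x⁴ + 9x³. Remainder: 5x³ − 13x² − 2x − 18.
Step 2: lead(5x³ − 13x² − 2x − 18) ÷ lead(D) = 5x³ ÷ −x = −5x². Subtract (−5x²)·D = 5x³ − 15x². Remainder: 2x² − 2x − 18.
Step 3: lead(2x² − 2x − 18) ÷ lead(D) = 2x² ÷ −x = −2x. Subtract (−2x)·D = 2x² − 6x. Remainder: 4x − 18.
Step 4: lead(4x − 18) ÷ lead(D) = 4x ÷ −x = −4. Subtract (−4)·D = 4x − 12. Remainder: −6.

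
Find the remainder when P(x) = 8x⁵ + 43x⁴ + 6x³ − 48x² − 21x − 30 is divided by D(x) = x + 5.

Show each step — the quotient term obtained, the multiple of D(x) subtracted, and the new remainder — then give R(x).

Step 1: lead(8x⁵ + 43x⁴ + 6x³ − 48x² − 21x − 30) ÷ lead(D) = 8x⁵ ÷ x = 8x⁴. Subtract (8x⁴)·D = 8x⁵ + 40x⁴. Remainder: 3x⁴ + 6x³ − 48x² − 21x − 30.
Step 2: lead(3x⁴ + 6x³ − 48x² − 21x − 30) ÷ lead(D) = 3x⁴ ÷ x = 3x³. Subtract (3x³)·D = 3x⁴ + 15x³. Remainder: −9x³ − 48x² − 21x − 30.
Step 3: lead(−9x³ − 48x² − 21x − 30) ÷ lead(D) = −9x³ ÷ x = −9x². Subtract (−9x²)·D = −9x³ − 45x². Remainder: −3x² − 21x − 30.
Step 4: lead(−3x² − 21x − 30) ÷ lead(D) = −3x² ÷ x = −3x. Subtract (−3x)·D = −3x² − 15x. Remainder: −6x − 30.
Step 5: lead(−6x − 30) ÷ lead(D) = −6x ÷ x = −6. Subtract (−6)·D = −6x − 30. Remainder: 0.

R(x) = 0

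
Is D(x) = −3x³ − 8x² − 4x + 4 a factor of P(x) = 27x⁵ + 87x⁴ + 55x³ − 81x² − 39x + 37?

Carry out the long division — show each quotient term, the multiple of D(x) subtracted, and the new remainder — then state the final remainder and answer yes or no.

Step 1: lead(27x⁵ + 87x⁴ + 55x³ − 81x² − 39x + 37) ÷ lead(D) = 27x⁵ ÷ −3x³ = −9x². Subtract (−9x²)·D = 27x⁵ + 72x⁴ + 36x³ − 36x². Remainder: 15x⁴ + 19x³ − 45x² − 39x + 37.
Step 2: lead(15x⁴ + 19x³ − 45x² − 39x + 37) ÷ lead(D) = 15x⁴ ÷ −3x³ = −5x. Subtract (−5x)·D = 15x⁴ + 40x³ + 20x² − 20x. Remainder: −21x³ − 65x² − 19x + 37.
Step 3: lead(−21x³ − 65x² − 19x + 37) ÷ lead(D) = −21x³ ÷ −3x³ = 7. Subtract (7)·D = −21x³ − 56x² − 28x + 28. Remainder: −9x² + 9x + 9.

R(x) = −9x² + 9x + 9, so D(x) is not a factor of P(x). no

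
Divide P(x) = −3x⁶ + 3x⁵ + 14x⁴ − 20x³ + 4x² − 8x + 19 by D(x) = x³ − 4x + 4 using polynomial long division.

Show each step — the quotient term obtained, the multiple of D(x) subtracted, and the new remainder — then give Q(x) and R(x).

Step 1: lead(−3x⁶ + 3x⁵ + 14x⁴ − 20x³ + 4x² − 8x + 19) ÷ lead(D) = −3x⁶ ÷ x³ = −3x³. Subtract (−3x³)·D = −3x⁶ + 12x⁴ − 12x³. Remainder: 3x⁵ + 2x⁴ − 8x³ + 4x² − 8x + 19.
Step 2: lead(3x⁵ + 2x⁴ − 8x³ + 4x² − 8x + 19) ÷ lead(D) = 3x⁵ ÷ x³ = 3x². Subtract (3x²)·D = 3x⁵ − 12x³ + 12x². Remainder: 2x⁴ + 4x³ − 8x² − 8x + 19.
Step 3: lead(2x⁴ + 4x³ − 8x² − 8x + 19) ÷ lead(D) = 2x⁴ ÷ x³ = 2x. Subtract (2x)·D = 2x⁴ − 8x² + 8x. Remainder: 4x³ − 16x + 19.
Step 4: lead(4x³ − 16x + 19) ÷ lead(D) = 4x³ ÷ x³ = 4. Subtract (4)·D = 4x³ − 16x + 16. Remainder: 3.

Q(x) = −3x³ + 3x² + 2x + 4; R(x) = 3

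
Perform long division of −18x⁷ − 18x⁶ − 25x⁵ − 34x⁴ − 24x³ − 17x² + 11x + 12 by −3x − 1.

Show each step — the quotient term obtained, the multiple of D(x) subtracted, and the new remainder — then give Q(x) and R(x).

Step 1: lead(−18x⁷ − 18x⁶ − 25x⁵ − 34x⁴ − 24x³ − 17x² + 11x + 12) ÷ lead(D) = −18x⁷ ÷ −3x = 6x⁶. Subtract (6x⁶)·D = −18x⁷ − 6x⁶. Remainder: −12x⁶ − 25x⁵ − 34x⁴ − 24x³ − 17x² + 11x + 12.
Step 2: lead(−12x⁶ − 25x⁵ − 34x⁴ − 24x³ − 17x² + 11x + 12) ÷ lead(D) = −12x⁶ ÷ −3x = 4x⁵. Subtract (4x⁵)·D = −12x⁶ − 4x⁵. Remainder: −21x⁵ − 34x⁴ − 24x³ − 17x² + 11x + 12.
Step 3: lead(−21x⁵ − 34x⁴ − 24x³ − 17x² + 11x + 12) ÷ lead(D) = −21x⁵ ÷ −3x = 7x⁴. Subtract (7x⁴)·D = −21x⁵ − 7x⁴. Remainder: −27x⁴ − 24x³ − 17x² + 11x + 12.
Step 4: lead(−27x⁴ − 24x³ − 17x² + 11x + 12) ÷ lead(D) = −27x⁴ ÷ −3x = 9x³. Subtract (9x³)·D = −27x⁴ − 9x³. Remainder: −15x³ − 17x² + 11x + 12.
Step 5: lead(−15x³ − 17x² + 11x + 12) ÷ lead(D) = −15x³ ÷ −3x = 5x². Subtract (5x²)·D = −15x³ − 5x². Remainder: −12x² + 11x + 12.
Step 6: lead(−12x² + 11x + 12) ÷ lead(D) = −12x² ÷ −3x = 4x. Subtract (4x)·D = −12x² − 4x. Remainder: 15x + 12.
Step 7: lead(15x + 12) ÷ lead(D) = 15x ÷ −3x = −5. Subtract (−5)·D = 15x + 5. Remainder: 7.

Q(x) = 6x⁶ + 4x⁵ + 7x⁴ + 9x³ + 5x² + 4x − 5; R(x) = 7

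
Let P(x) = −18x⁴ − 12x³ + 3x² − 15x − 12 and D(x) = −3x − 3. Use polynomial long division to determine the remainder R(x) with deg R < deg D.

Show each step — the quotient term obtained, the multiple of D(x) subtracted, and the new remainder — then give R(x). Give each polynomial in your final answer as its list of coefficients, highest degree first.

R = [0]

Step 1: lead(−18x⁴ − 12x³ + 3x² − 15x − 12) ÷ lead(D) = −18x⁴ ÷ −3x = 6x³. Subtract (6x³)·D = −18x⁴ − 18x³. Remainder: 6x³ + 3x² − 15x − 12.
Step 2: lead(6x³ + 3x² − 15x − 12) ÷ lead(D) = 6x³ ÷ −3x = −2x². Subtract (−2x²)·D = 6x³ + 6x². Remainder: −3x² − 15x − 12.
Step 3: lead(−3x² − 15x − 12) ÷ lead(D) = −3x² ÷ −3x = x. Subtract (x)·D = −3x² − 3x. Remainder: −12x − 12.
Step 4: lead(−12x − 12) ÷ lead(D) = −12x ÷ −3x = 4. Subtract (4)·D = −12x − 12. Remainder: 0.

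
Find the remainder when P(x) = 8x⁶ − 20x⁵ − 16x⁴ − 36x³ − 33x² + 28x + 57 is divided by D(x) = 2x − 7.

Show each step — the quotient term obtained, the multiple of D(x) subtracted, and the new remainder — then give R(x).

R(x) = 8

Step 1: lead(8x⁶ − 20x⁵ − 16x⁴ − 36x³ − 33x² + 28x + 57) ÷ lead(D) = 8x⁶ ÷ 2x = 4x⁵. Subtract (4x⁵)·D = 8x⁶ − 28x⁵. Remainder: 8x⁵ − 16x⁴ − 36x³ − 33x² + 28x + 57.
Step 2: lead(8x⁵ − 16x⁴ − 36x³ − 33x² + 28x + 57) ÷ lead(D) = 8x⁵ ÷ 2x = 4x⁴. Subtract (4x⁴)·D = 8x⁵ − 28x⁴. Remainder: 12x⁴ − 36x³ − 33x² + 28x + 57.
Step 3: lead(12x⁴ − 36x³ − 33x² + 28x + 57) ÷ lead(D) = 12x⁴ ÷ 2x = 6x³. Subtract (6x³)·D = 12x⁴ − 42x³. Remainder: 6x³ − 33x² + 28x + 57.
Step 4: lead(6x³ − 33x² + 28x + 57) ÷ lead(D) = 6x³ ÷ 2x = 3x². Subtract (3x²)·D = 6x³ − 21x². Remainder: −12x² + 28x + 57.
Step 5: lead(−12x² + 28x + 57) ÷ lead(D) = −12x² ÷ 2x = −6x. Subtract (−6x)·D = −12x² + 42x. Remainder: −14x + 57.
Step 6: lead(−14x + 57) ÷ lead(D) = −14x ÷ 2x = −7. Subtract (−7)·D = −14x + 49. Remainder: 8.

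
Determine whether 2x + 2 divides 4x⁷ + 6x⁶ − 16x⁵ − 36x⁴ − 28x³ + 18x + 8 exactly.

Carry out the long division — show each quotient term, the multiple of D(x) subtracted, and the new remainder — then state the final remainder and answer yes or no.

R(x) = 0, so D(x) is a factor of P(x). yes

Step 1: lead(4x⁷ + 6x⁶ − 16x⁵ − 36x⁴ − 28x³ + 18x + 8) ÷ lead(D) = 4x⁷ ÷ 2x = 2x⁶. Subtract (2x⁶)·D = 4x⁷ + 4x⁶. Remainder: 2x⁶ − 16x⁵ − 36x⁴ − 28x³ + 18x + 8.
Step 2: lead(2x⁶ − 16x⁵ − 36x⁴ − 28x³ + 18x + 8) ÷ lead(D) = 2x⁶ ÷ 2x = x⁵. Subtract (x⁵)·D = 2x⁶ + 2x⁵. Remainder: −18x⁵ − 36x⁴ − 28x³ + 18x + 8.
Step 3: lead(−18x⁵ − 36x⁴ − 28x³ + 18x + 8) ÷ lead(D) = −18x⁵ ÷ 2x = −9x⁴. Subtract (−9x⁴)·D = −18x⁵ − 18x⁴. Remainder: −18x⁴ − 28x³ + 18x + 8.
Step 4: lead(−18x⁴ − 28x³ + 18x + 8) ÷ lead(D) = −18x⁴ ÷ 2x = −9x³. Subtract (−9x³)·D = −18x⁴ − 18x³. Remainder: −10x³ + 18x + 8.
Step 5: lead(−10x³ + 18x + 8) ÷ lead(D) = −10x³ ÷ 2x = −5x². Subtract (−5x²)·D = −10x³ − 10x². Remainder: 10x² + 18x + 8.
Step 6: lead(10x² + 18x + 8) ÷ lead(D) = 10x² ÷ 2x = 5x. Subtract (5x)·D = 10x² + 10x. Remainder: 8x + 8.
Step 7: lead(8x + 8) ÷ lead(D) = 8x ÷ 2x = 4. Subtract (4)·D = 8x + 8. Remainder: 0.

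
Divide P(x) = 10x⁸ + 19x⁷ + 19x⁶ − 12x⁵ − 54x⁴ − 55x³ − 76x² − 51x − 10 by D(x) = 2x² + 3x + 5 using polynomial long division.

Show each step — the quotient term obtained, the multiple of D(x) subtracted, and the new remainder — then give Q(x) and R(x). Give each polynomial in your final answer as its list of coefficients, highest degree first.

Step 1: lead(10x⁸ + 19x⁷ + 19x⁶ − 12x⁵ − 54x⁴ − 55x³ − 76x² − 51x − 10) ÷ lead(D) = 10x⁸ ÷ 2x² = 5x⁶. Subtract (5x⁶)·D = 10x⁸ + 15x⁷ + 25x⁶. Remainder: 4x⁷ − 6x⁶ − 12x⁵ − 54x⁴ − 55x³ − 76x² − 51x − 10.
Step 2: lead(4x⁷ − 6x⁶ − 12x⁵ − 54x⁴ − 55x³ − 76x² − 51x − 10) ÷ lead(D) = 4x⁷ ÷ 2x² = 2x⁵. Subtract (2x⁵)·D = 4x⁷ + 6x⁶ + 10x⁵. Remainder: −12x⁶ − 22x⁵ − 54x⁴ − 55x³ − 76x² − 51x − 10.
Step 3: lead(−12x⁶ − 22x⁵ − 54x⁴ − 55x³ − 76x² − 51x − 10) ÷ lead(D) = −12x⁶ ÷ 2x² = −6x⁴. Subtract (−6x⁴)·D = −12x⁶ − 18x⁵ − 30x⁴. Remainder: −4x⁵ − 24x⁴ − 55x³ − 76x² − 51x − 10.
Step 4: lead(−4x⁵ − 24x⁴ − 55x³ − 76x² − 51x − 10) ÷ lead(D) = −4x⁵ ÷ 2x² = −2x³. Subtract (−2x³)·D = −4x⁵ − 6x⁴ − 10x³. Remainder: −18x⁴ − 45x³ − 76x² − 51x − 10.
Step 5: lead(−18x⁴ − 45x³ − 76x² − 51x − 10) ÷ lead(D) = −18x⁴ ÷ 2x² = −9x². Subtract (−9x²)·D = −18x⁴ − 27x³ − 45x². Remainder: −18x³ − 31x² − 51x − 10.
Step 6: lead(−18x³ − 31x² − 51x − 10) ÷ lead(D) = −18x³ ÷ 2x² = −9x. Subtract (−9x)·D = −18x³ − 27x² − 45x. Remainder: −4x² − 6x − 10.
Step 7: lead(−4x² − 6x − 10) ÷ lead(D) = −4x² ÷ 2x² = −2. Subtract (−2)·D = −4x² − 6x − 10. Remainder: 0.

Q = [5, 2, -6, -2, -9, -9, -2]; R = [0]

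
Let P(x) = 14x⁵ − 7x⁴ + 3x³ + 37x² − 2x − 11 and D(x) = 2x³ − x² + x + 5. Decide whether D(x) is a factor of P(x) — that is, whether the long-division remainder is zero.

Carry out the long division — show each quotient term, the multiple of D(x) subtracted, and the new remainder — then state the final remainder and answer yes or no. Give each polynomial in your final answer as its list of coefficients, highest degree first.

R = [-1], so D(x) is not a factor of P(x). no

Step 1: lead(14x⁵ − 7x⁴ + 3x³ + 37x² − 2x − 11) ÷ lead(D) = 14x⁵ ÷ 2x³ = 7x². Subtract (7x²)·D = 14x⁵ − 7x⁴ + 7x³ + 35x². Remainder: −4x³ + 2x² − 2x − 11.
Step 2: lead(−4x³ + 2x² − 2x − 11) ÷ lead(D) = −4x³ ÷ 2x³ = −2. Subtract (−2)·D = −4x³ + 2x² − 2x − 10. Remainder: −1.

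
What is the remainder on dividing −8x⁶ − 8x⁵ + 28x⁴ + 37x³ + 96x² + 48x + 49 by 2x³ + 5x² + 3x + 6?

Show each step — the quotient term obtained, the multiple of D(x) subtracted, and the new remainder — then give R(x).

R(x) = −9x − 5

Step 1: lead(−8x⁶ − 8x⁵ + 28x⁴ + 37x³ + 96x² + 48x + 49) ÷ lead(D) = −8x⁶ ÷ 2x³ = −4x³. Subtract (−4x³)·D = −8x⁶ − 20x⁵ − 12x⁴ − 24x³. Remainder: 12x⁵ + 40x⁴ + 61x³ + 96x² + 48x + 49.
Step 2: lead(12x⁵ + 40x⁴ + 61x³ + 96x² + 48x + 49) ÷ lead(D) = 12x⁵ ÷ 2x³ = 6x². Subtract (6x²)·D = 12x⁵ + 30x⁴ + 18x³ + 36x². Remainder: 10x⁴ + 43x³ + 60x² + 48x + 49.
Step 3: lead(10x⁴ + 43x³ + 60x² + 48x + 49) ÷ lead(D) = 10x⁴ ÷ 2x³ = 5x. Subtract (5x)·D = 10x⁴ + 25x³ + 15x² + 30x. Remainder: 18x³ + 45x² + 18x + 49.
Step 4: lead(18x³ + 45x² + 18x + 49) ÷ lead(D) = 18x³ ÷ 2x³ = 9. Subtract (9)·D = 18x³ + 45x² + 27x + 54. Remainder: −9x − 5.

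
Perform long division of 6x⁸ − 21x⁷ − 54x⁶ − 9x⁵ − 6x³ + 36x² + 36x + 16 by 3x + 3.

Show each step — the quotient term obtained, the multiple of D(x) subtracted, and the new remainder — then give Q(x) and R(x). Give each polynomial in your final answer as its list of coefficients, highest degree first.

Step 1: lead(6x⁸ − 21x⁷ − 54x⁶ − 9x⁵ − 6x³ + 36x² + 36x + 16) ÷ lead(D) = 6x⁸ ÷ 3x = 2x⁷. Subtract (2x⁷)·D = 6x⁸ + 6x⁷. Remainder: −27x⁷ − 54x⁶ − 9x⁵ − 6x³ + 36x² + 36x + 16.
Step 2: lead(−27x⁷ − 54x⁶ − 9x⁵ − 6x³ + 36x² + 36x + 16) ÷ lead(D) = −27x⁷ ÷ 3x = −9x⁶. Subtract (−9x⁶)·D = −27x⁷ − 27x⁶. Remainder: −27x⁶ − 9x⁵ − 6x³ + 36x² + 36x + 16.
Step 3: lead(−27x⁶ − 9x⁵ − 6x³ + 36x² + 36x + 16) ÷ lead(D) = −27x⁶ ÷ 3x = −9x⁵. Subtract (−9x⁵)·D = −27x⁶ − 27x⁵. Remainder: 18x⁵ − 6x³ + 36x² + 36x + 16.
Step 4: lead(18x⁵ − 6x³ + 36x² + 36x + 16) ÷ lead(D) = 18x⁵ ÷ 3x = 6x⁴. Subtract (6x⁴)·D = 18x⁵ + 18x⁴. Remainder: −18x⁴ − 6x³ + 36x² + 36x + 16.
Step 5: lead(−18x⁴ − 6x³ + 36x² + 36x + 16) ÷ lead(D) = −18x⁴ ÷ 3x = −6x³. Subtract (−6x³)·D = −18x⁴ − 18x³. Remainder: 12x³ + 36x² + 36x + 16.
Step 6: lead(12x³ + 36x² + 36x + 16) ÷ lead(D) = 12x³ ÷ 3x = 4x². Subtract (4x²)·D = 12x³ + 12x². Remainder: 24x² + 36x + 16.
Step 7: lead(24x² + 36x + 16) ÷ lead(D) = 24x² ÷ 3x = 8x. Subtract (8x)·D = 24x² + 24x. Remainder: 12x + 16.
Step 8: lead(12x + 16) ÷ lead(D) = 12x ÷ 3x = 4. Subtract (4)·D = 12x + 12. Remainder: 4.

Q = [2, -9, -9, 6, -6, 4, 8, 4]; R = [4]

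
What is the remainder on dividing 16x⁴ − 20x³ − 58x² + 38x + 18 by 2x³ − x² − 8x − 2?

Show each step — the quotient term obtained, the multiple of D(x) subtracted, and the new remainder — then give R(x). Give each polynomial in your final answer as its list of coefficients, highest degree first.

Step 1: lead(16x⁴ − 20x³ − 58x² + 38x + 18) ÷ lead(D) = 16x⁴ ÷ 2x³ = 8x. Subtract (8x)·D = 16x⁴ − 8x³ − 64x² − 16x. Remainder: −12x³ + 6x² + 54x + 18.
Step 2: lead(−12x³ + 6x² + 54x + 18) ÷ lead(D) = −12x³ ÷ 2x³ = −6. Subtract (−6)·D = −12x³ + 6x² + 48x + 12. Remainder: 6x + 6.

R = [6, 6]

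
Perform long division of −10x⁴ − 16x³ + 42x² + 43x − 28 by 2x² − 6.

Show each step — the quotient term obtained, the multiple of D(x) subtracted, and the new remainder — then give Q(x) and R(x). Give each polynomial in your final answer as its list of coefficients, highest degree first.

Step 1: lead(−10x⁴ − 16x³ + 42x² + 43x − 28) ÷ lead(D) = −10x⁴ ÷ 2x² = −5x². Subtract (−5x²)·D = −10x⁴ + 30x². Remainder: −16x³ + 12x² + 43x − 28.
Step 2: lead(−16x³ + 12x² + 43x − 28) ÷ lead(D) = −16x³ ÷ 2x² = −8x. Subtract (−8x)·D = −16x³ + 48x. Remainder: 12x² − 5x − 28.
Step 3: lead(12x² − 5x − 28) ÷ lead(D) = 12x² ÷ 2x² = 6. Subtract (6)·D = 12x² − 36. Remainder: −5x + 8.

Q = [-5, -8, 6]; R = [-5, 8]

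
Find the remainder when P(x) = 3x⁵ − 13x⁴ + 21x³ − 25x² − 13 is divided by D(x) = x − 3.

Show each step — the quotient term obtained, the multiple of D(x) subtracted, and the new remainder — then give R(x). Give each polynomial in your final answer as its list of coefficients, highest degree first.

R = [5]

Step 1: lead(3x⁵ − 13x⁴ + 21x³ − 25x² − 13) ÷ lead(D) = 3x⁵ ÷ x = 3x⁴. Subtract (3x⁴)·D = 3x⁵ − 9x⁴. Remainder: −4x⁴ + 21x³ − 25x² − 13.
Step 2: lead(−4x⁴ + 21x³ − 25x² − 13) ÷ lead(D) = −4x⁴ ÷ x = −4x³. Subtract (−4x³)·D = −4x⁴ + 12x³. Remainder: 9x³ − 25x² − 13.
Step 3: lead(9x³ − 25x² − 13) ÷ lead(D) = 9x³ ÷ x = 9x². Subtract (9x²)·D = 9x³ − 27x². Remainder: 2x² − 13.
Step 4: lead(2x² − 13) ÷ lead(D) = 2x² ÷ x = 2x. Subtract (2x)·D = 2x² − 6x. Remainder: 6x − 13.
Step 5: lead(6x − 13) ÷ lead(D) = 6x ÷ x = 6. Subtract (6)·D = 6x − 18. Remainder: 5.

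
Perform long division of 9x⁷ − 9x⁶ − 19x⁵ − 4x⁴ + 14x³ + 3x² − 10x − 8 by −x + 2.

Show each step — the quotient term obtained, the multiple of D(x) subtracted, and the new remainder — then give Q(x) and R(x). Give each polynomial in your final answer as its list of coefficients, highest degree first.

Q = [-9, -9, 1, 6, -2, -7, -4]; R = [0]

Step 1: lead(9x⁷ − 9x⁶ − 19x⁵ − 4x⁴ + 14x³ + 3x² − 10x − 8) ÷ lead(D) = 9x⁷ ÷ −x = −9x⁶. Subtract (−9x⁶)·D = 9x⁷ − 18x⁶. Remainder: 9x⁶ − 19x⁵ − 4x⁴ + 14x³ + 3x² − 10x − 8.
Step 2: lead(9x⁶ − 19x⁵ − 4x⁴ + 14x³ + 3x² − 10x − 8) ÷ lead(D) = 9x⁶ ÷ −x = −9x⁵. Subtract (−9x⁵)·D = 9x⁶ − 18x⁵. Remainder: −x⁵ − 4x⁴ + 14x³ + 3x² − 10x − 8.
Step 3: lead(−x⁵ − 4x⁴ + 14x³ + 3x² − 10x − 8) ÷ lead(D) = −x⁵ ÷ −x = x⁴. Subtract (x⁴)·D = −x⁵ + 2x⁴. Remainder: −6x⁴ + 14x³ + 3x² − 10x − 8.
Step 4: lead(−6x⁴ + 14x³ + 3x² − 10x − 8) ÷ lead(D) = −6x⁴ ÷ −x = 6x³. Subtract (6x³)·D = −6x⁴ + 12x³. Remainder: 2x³ + 3x² − 10x − 8.
Step 5: lead(2x³ + 3x² − 10x − 8) ÷ lead(D) = 2x³ ÷ −x = −2x². Subtract (−2x²)·D = 2x³ − 4x². Remainder: 7x² − 10x − 8.
Step 6: lead(7x² − 10x − 8) ÷ lead(D) = 7x² ÷ −x = −7x. Subtract (−7x)·D = 7x² − 14x. Remainder: 4x − 8.
Step 7: lead(4x − 8) ÷ lead(D) = 4x ÷ −x = −4. Subtract (−4)·D = 4x − 8. Remainder: 0.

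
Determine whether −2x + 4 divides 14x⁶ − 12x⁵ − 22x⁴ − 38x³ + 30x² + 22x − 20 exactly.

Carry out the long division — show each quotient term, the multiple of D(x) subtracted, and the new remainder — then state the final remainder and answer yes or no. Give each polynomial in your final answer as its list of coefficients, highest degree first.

Step 1: lead(14x⁶ − 12x⁵ − 22x⁴ − 38x³ + 30x² + 22x − 20) ÷ lead(D) = 14x⁶ ÷ −2x = −7x⁵. Subtract (−7x⁵)·D = 14x⁶ − 28x⁵. Remainder: 16x⁵ − 22x⁴ − 38x³ + 30x² + 22x − 20.
Step 2: lead(16x⁵ − 22x⁴ − 38x³ + 30x² + 22x − 20) ÷ lead(D) = 16x⁵ ÷ −2x = −8x⁴. Subtract (−8x⁴)·D = 16x⁵ − 32x⁴. Remainder: 10x⁴ − 38x³ + 30x² + 22x − 20.
Step 3: lead(10x⁴ − 38x³ + 30x² + 22x − 20) ÷ lead(D) = 10x⁴ ÷ −2x = −5x³. Subtract (−5x³)·D = 10x⁴ − 20x³. Remainder: −18x³ + 30x² + 22x − 20.
Step 4: lead(−18x³ + 30x² + 22x − 20) ÷ lead(D) = −18x³ ÷ −2x = 9x². Subtract (9x²)·D = −18x³ + 36x². Remainder: −6x² + 22x − 20.
Step 5: lead(−6x² + 22x − 20) ÷ lead(D) = −6x² ÷ −2x = 3x. Subtract (3x)·D = −6x² + 12x. Remainder: 10x − 20.
Step 6: lead(10x − 20) ÷ lead(D) = 10x ÷ −2x = −5. Subtract (−5)·D = 10x − 20. Remainder: 0.

R = [0], so D(x) is a factor of P(x). yes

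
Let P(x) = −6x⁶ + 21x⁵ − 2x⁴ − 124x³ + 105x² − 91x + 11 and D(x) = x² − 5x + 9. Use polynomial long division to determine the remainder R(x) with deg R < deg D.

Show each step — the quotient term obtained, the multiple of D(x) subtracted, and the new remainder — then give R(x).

Step 1: lead(−6x⁶ + 21x⁵ − 2x⁴ − 124x³ + 105x² − 91x + 11) ÷ lead(D) = −6x⁶ ÷ x² = −6x⁴. Subtract (−6x⁴)·D = −6x⁶ + 30x⁵ − 54x⁴. Remainder: −9x⁵ + 52x⁴ − 124x³ + 105x² − 91x + 11.
Step 2: lead(−9x⁵ + 52x⁴ − 124x³ + 105x² − 91x + 11) ÷ lead(D) = −9x⁵ ÷ x² = −9x³. Subtract (−9x³)·D = −9x⁵ + 45x⁴ − 81x³. Remainder: 7x⁴ − 43x³ + 105x² − 91x + 11.
Step 3: lead(7x⁴ − 43x³ + 105x² − 91x + 11) ÷ lead(D) = 7x⁴ ÷ x² = 7x². Subtract (7x²)·D = 7x⁴ − 35x³ + 63x². Remainder: −8x³ + 42x² − 91x + 11.
Step 4: lead(−8x³ + 42x² − 91x + 11) ÷ lead(D) = −8x³ ÷ x² = −8x. Subtract (−8x)·D = −8x³ + 40x² − 72x. Remainder: 2x² − 19x + 11.
Step 5: lead(2x² − 19x + 11) ÷ lead(D) = 2x² ÷ x² = 2. Subtract (2)·D = 2x² − 10x + 18. Remainder: −9x − 7.

R(x) = −9x − 7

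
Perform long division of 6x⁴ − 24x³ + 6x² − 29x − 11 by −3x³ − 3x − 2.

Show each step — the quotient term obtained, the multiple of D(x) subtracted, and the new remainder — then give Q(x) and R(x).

Step 1: lead(6x⁴ − 24x³ + 6x² − 29x − 11) ÷ lead(D) = 6x⁴ ÷ −3x³ = −2x. Subtract (−2x)·D = 6x⁴ + 6x² + 4x. Remainder: −24x³ − 33x − 11.
Step 2: lead(−24x³ − 33x − 11) ÷ lead(D) = −24x³ ÷ −3x³ = 8. Subtract (8)·D = −24x³ − 24x − 16. Remainder: −9x + 5.

Q(x) = −2x + 8; R(x) = −9x + 5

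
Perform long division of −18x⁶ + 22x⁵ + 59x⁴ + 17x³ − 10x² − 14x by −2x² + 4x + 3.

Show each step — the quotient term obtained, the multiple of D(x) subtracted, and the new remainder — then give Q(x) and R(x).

Q(x) = 9x⁴ + 7x³ − 2x² − 2x − 2; R(x) = 6

Step 1: lead(−18x⁶ + 22x⁵ + 59x⁴ + 17x³ − 10x² − 14x) ÷ lead(D) = −18x⁶ ÷ −2x² = 9x⁴. Subtract (9x⁴)·D = −18x⁶ + 36x⁵ + 27x⁴. Remainder: −14x⁵ + 32x⁴ + 17x³ − 10x² − 14x.
Step 2: lead(−14x⁵ + 32x⁴ + 17x³ − 10x² − 14x) ÷ lead(D) = −14x⁵ ÷ −2x² = 7x³. Subtract (7x³)·D = −14x⁵ + 28x⁴ + 21x³. Remainder: 4x⁴ − 4x³ − 10x² − 14x.
Step 3: lead(4x⁴ − 4x³ − 10x² − 14x) ÷ lead(D) = 4x⁴ ÷ −2x² = −2x². Subtract (−2x²)·D = 4x⁴ − 8x³ − 6x². Remainder: 4x³ − 4x² − 14x.
Step 4: lead(4x³ − 4x² − 14x) ÷ lead(D) = 4x³ ÷ −2x² = −2x. Subtract (−2x)·D = 4x³ − 8x² − 6x. Remainder: 4x² − 8x.
Step 5: lead(4x² − 8x) ÷ lead(D) = 4x² ÷ −2x² = −2. Subtract (−2)·D = 4x² − 8x − 6. Remainder: 6.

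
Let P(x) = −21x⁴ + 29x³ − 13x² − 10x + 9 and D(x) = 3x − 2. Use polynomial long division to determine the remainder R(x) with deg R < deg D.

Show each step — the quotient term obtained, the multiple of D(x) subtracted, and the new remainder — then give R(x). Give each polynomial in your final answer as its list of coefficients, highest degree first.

R = [1]

Step 1: lead(−21x⁴ + 29x³ − 13x² − 10x + 9) ÷ lead(D) = −21x⁴ ÷ 3x = −7x³. Subtract (−7x³)·D = −21x⁴ + 14x³. Remainder: 15x³ − 13x² − 10x + 9.
Step 2: lead(15x³ − 13x² − 10x + 9) ÷ lead(D) = 15x³ ÷ 3x = 5x². Subtract (5x²)·D = 15x³ − 10x². Remainder: −3x² − 10x + 9.
Step 3: lead(−3x² − 10x + 9) ÷ lead(D) = −3x² ÷ 3x = −x. Subtract (−x)·D = −3x² + 2x. Remainder: −12x + 9.
Step 4: lead(−12x + 9) ÷ lead(D) = −12x ÷ 3x = −4. Subtract (−4)·D = −12x + 8. Remainder: 1.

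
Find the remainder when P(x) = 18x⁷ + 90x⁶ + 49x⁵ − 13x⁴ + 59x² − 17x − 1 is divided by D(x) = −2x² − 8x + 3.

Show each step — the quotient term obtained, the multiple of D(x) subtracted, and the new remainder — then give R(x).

R(x) = 4x − 1

Step 1: lead(18x⁷ + 90x⁶ + 49x⁵ − 13x⁴ + 59x² − 17x − 1) ÷ lead(D) = 18x⁷ ÷ −2x² = −9x⁵. Subtract (−9x⁵)·D = 18x⁷ + 72x⁶ − 27x⁵. Remainder: 18x⁶ + 76x⁵ − 13x⁴ + 59x² − 17x − 1.
Step 2: lead(18x⁶ + 76x⁵ − 13x⁴ + 59x² − 17x − 1) ÷ lead(D) = 18x⁶ ÷ −2x² = −9x⁴. Subtract (−9x⁴)·D = 18x⁶ + 72x⁵ − 27x⁴. Remainder: 4x⁵ + 14x⁴ + 59x² − 17x − 1.
Step 3: lead(4x⁵ + 14x⁴ + 59x² − 17x − 1) ÷ lead(D) = 4x⁵ ÷ −2x² = −2x³. Subtract (−2x³)·D = 4x⁵ + 16x⁴ − 6x³. Remainder: −2x⁴ + 6x³ + 59x² − 17x − 1.
Step 4: lead(−2x⁴ + 6x³ + 59x² − 17x − 1) ÷ lead(D) = −2x⁴ ÷ −2x² = x². Subtract (x²)·D = −2x⁴ − 8x³ + 3x². Remainder: 14x³ + 56x² − 17x − 1.
Step 5: lead(14x³ + 56x² − 17x − 1) ÷ lead(D) = 14x³ ÷ −2x² = −7x. Subtract (−7x)·D = 14x³ + 56x² − 21x. Remainder: 4x − 1.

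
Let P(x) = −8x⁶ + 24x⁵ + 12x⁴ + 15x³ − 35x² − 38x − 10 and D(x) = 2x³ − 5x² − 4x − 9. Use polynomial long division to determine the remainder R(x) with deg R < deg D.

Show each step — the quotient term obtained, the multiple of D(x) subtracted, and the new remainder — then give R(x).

R(x) = −7x − 1

Step 1: lead(−8x⁶ + 24x⁵ + 12x⁴ + 15x³ − 35x² − 38x − 10) ÷ lead(D) = −8x⁶ ÷ 2x³ = −4x³. Subtract (−4x³)·D = −8x⁶ + 20x⁵ + 16x⁴ + 36x³. Remainder: 4x⁵ − 4x⁴ − 21x³ − 35x² − 38x − 10.
Step 2: lead(4x⁵ − 4x⁴ − 21x³ − 35x² − 38x − 10) ÷ lead(D) = 4x⁵ ÷ 2x³ = 2x². Subtract (2x²)·D = 4x⁵ − 10x⁴ − 8x³ − 18x². Remainder: 6x⁴ − 13x³ − 17x² − 38x − 10.
Step 3: lead(6x⁴ − 13x³ − 17x² − 38x − 10) ÷ lead(D) = 6x⁴ ÷ 2x³ = 3x. Subtract (3x)·D = 6x⁴ − 15x³ − 12x² − 27x. Remainder: 2x³ − 5x² − 11x − 10.
Step 4: lead(2x³ − 5x² − 11x − 10) ÷ lead(D) = 2x³ ÷ 2x³ = 1. Subtract (1)·D = 2x³ − 5x² − 4x − 9. Remainder: −7x − 1.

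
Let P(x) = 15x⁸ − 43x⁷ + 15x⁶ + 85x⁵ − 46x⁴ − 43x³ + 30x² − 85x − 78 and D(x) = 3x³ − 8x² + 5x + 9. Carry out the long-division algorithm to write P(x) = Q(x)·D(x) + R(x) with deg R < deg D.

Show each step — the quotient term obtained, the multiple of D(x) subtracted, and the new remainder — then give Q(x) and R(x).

Q(x) = 5x⁵ − x⁴ − 6x³ − x² − 5x − 8; R(x) = −6

Step 1: lead(15x⁸ − 43x⁷ + 15x⁶ + 85x⁵ − 46x⁴ − 43x³ + 30x² − 85x − 78) ÷ lead(D) = 15x⁸ ÷ 3x³ = 5x⁵. Subtract (5x⁵)·D = 15x⁸ − 40x⁷ + 25x⁶ + 45x⁵. Remainder: −3x⁷ − 10x⁶ + 40x⁵ − 46x⁴ − 43x³ + 30x² − 85x − 78.
Step 2: lead(−3x⁷ − 10x⁶ + 40x⁵ − 46x⁴ − 43x³ + 30x² − 85x − 78) ÷ lead(D) = −3x⁷ ÷ 3x³ = −x⁴. Subtract (−x⁴)·D = −3x⁷ + 8x⁶ − 5x⁵ − 9x⁴. Remainder: −18x⁶ + 45x⁵ − 37x⁴ − 43x³ + 30x² − 85x − 78.
Step 3: lead(−18x⁶ + 45x⁵ − 37x⁴ − 43x³ + 30x² − 85x − 78) ÷ lead(D) = −18x⁶ ÷ 3x³ = −6x³. Subtract (−6x³)·D = −18x⁶ + 48x⁵ − 30x⁴ − 54x³. Remainder: −3x⁵ − 7x⁴ + 11x³ + 30x² − 85x − 78.
Step 4: lead(−3x⁵ − 7x⁴ + 11x³ + 30x² − 85x − 78) ÷ lead(D) = −3x⁵ ÷ 3x³ = −x². Subtract (−x²)·D = −3x⁵ + 8x⁴ − 5x³ − 9x². Remainder: −15x⁴ + 16x³ + 39x² − 85x − 78.
Step 5: lead(−15x⁴ + 16x³ + 39x² − 85x − 78) ÷ lead(D) = −15x⁴ ÷ 3x³ = −5x. Subtract (−5x)·D = −15x⁴ + 40x³ − 25x² − 45x. Remainder: −24x³ + 64x² − 40x − 78.
Step 6: lead(−24x³ + 64x² − 40x − 78) ÷ lead(D) = −24x³ ÷ 3x³ = −8. Subtract (−8)·D = −24x³ + 64x² − 40x − 72. Remainder: −6.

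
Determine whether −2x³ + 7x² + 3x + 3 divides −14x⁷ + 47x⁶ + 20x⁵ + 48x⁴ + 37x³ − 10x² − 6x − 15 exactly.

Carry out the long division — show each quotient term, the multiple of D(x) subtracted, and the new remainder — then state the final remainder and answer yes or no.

Step 1: lead(−14x⁷ + 47x⁶ + 20x⁵ + 48x⁴ + 37x³ − 10x² − 6x − 15) ÷ lead(D) = −14x⁷ ÷ −2x³ = 7x⁴. Subtract (7x⁴)·D = −14x⁷ + 49x⁶ + 21x⁵ + 21x⁴. Remainder: −2x⁶ − x⁵ + 27x⁴ + 37x³ − 10x² − 6x − 15.
Step 2: lead(−2x⁶ − x⁵ + 27x⁴ + 37x³ − 10x² − 6x − 15) ÷ lead(D) = −2x⁶ ÷ −2x³ = x³. Subtract (x³)·D = −2x⁶ + 7x⁵ + 3x⁴ + 3x³. Remainder: −8x⁵ + 24x⁴ + 34x³ − 10x² − 6x − 15.
Step 3: lead(−8x⁵ + 24x⁴ + 34x³ − 10x² − 6x − 15) ÷ lead(D) = −8x⁵ ÷ −2x³ = 4x². Subtract (4x²)·D = −8x⁵ + 28x⁴ + 12x³ + 12x². Remainder: −4x⁴ + 22x³ − 22x² − 6x − 15.
Step 4: lead(−4x⁴ + 22x³ − 22x² − 6x − 15) ÷ lead(D) = −4x⁴ ÷ −2x³ = 2x. Subtract (2x)·D = −4x⁴ + 14x³ + 6x² + 6x. Remainder: 8x³ − 28x² − 12x − 15.
Step 5: lead(8x³ − 28x² − 12x − 15) ÷ lead(D) = 8x³ ÷ −2x³ = −4. Subtract (−4)·D = 8x³ − 28x² − 12x − 12. Remainder: −3.

R(x) = −3, so D(x) is not a factor of P(x). no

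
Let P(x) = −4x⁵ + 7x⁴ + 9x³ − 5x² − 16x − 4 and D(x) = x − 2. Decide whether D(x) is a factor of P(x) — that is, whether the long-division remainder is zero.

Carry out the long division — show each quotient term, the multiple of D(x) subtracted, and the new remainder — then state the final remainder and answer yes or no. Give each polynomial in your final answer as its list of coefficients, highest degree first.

R = [0], so D(x) is a factor of P(x). yes

Step 1: lead(−4x⁵ + 7x⁴ + 9x³ − 5x² − 16x − 4) ÷ lead(D) = −4x⁵ ÷ x = −4x⁴. Subtract (−4x⁴)·D = −4x⁵ + 8x⁴. Remainder: −x⁴ + 9x³ − 5x² − 16x − 4.
Step 2: lead(−x⁴ + 9x³ − 5x² − 16x − 4) ÷ lead(D) = −x⁴ ÷ x = −x³. Subtract (−x³)·D = −x⁴ + 2x³. Remainder: 7x³ − 5x² − 16x − 4.
Step 3: lead(7x³ − 5x² − 16x − 4) ÷ lead(D) = 7x³ ÷ x = 7x². Subtract (7x²)·D = 7x³ − 14x². Remainder: 9x² − 16x − 4.
Step 4: lead(9x² − 16x − 4) ÷ lead(D) = 9x² ÷ x = 9x. Subtract (9x)·D = 9x² − 18x. Remainder: 2x − 4.
Step 5: lead(2x − 4) ÷ lead(D) = 2x ÷ x = 2. Subtract (2)·D = 2x − 4. Remainder: 0.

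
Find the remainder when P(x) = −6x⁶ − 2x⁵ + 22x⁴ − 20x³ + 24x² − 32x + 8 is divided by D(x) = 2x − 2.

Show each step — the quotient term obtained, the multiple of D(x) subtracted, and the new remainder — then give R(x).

R(x) = −6

Step 1: lead(−6x⁶ − 2x⁵ + 22x⁴ − 20x³ + 24x² − 32x + 8) ÷ lead(D) = −6x⁶ ÷ 2x = −3x⁵. Subtract (−3x⁵)·D = −6x⁶ + 6x⁵. Remainder: −8x⁵ + 22x⁴ − 20x³ + 24x² − 32x + 8.
Step 2: lead(−8x⁵ + 22x⁴ − 20x³ + 24x² − 32x + 8) ÷ lead(D) = −8x⁵ ÷ 2x = −4x⁴. Subtract (−4x⁴)·D = −8x⁵ + 8x⁴. Remainder: 14x⁴ − 20x³ + 24x² − 32x + 8.
Step 3: lead(14x⁴ − 20x³ + 24x² − 32x + 8) ÷ lead(D) = 14x⁴ ÷ 2x = 7x³. Subtract (7x³)·D = 14x⁴ − 14x³. Remainder: −6x³ + 24x² − 32x + 8.
Step 4: lead(−6x³ + 24x² − 32x + 8) ÷ lead(D) = −6x³ ÷ 2x = −3x². Subtract (−3x²)·D = −6x³ + 6x². Remainder: 18x² − 32x + 8.
Step 5: lead(18x² − 32x + 8) ÷ lead(D) = 18x² ÷ 2x = 9x. Subtract (9x)·D = 18x² − 18x. Remainder: −14x + 8.
Step 6: lead(−14x + 8) ÷ lead(D) = −14x ÷ 2x = −7. Subtract (−7)·D = −14x + 14. Remainder: −6.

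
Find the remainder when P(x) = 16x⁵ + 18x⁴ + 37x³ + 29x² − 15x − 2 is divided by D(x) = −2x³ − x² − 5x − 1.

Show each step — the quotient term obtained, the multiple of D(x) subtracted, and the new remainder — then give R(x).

Step 1: lead(16x⁵ + 18x⁴ + 37x³ + 29x² − 15x − 2) ÷ lead(D) = 16x⁵ ÷ −2x³ = −8x². Subtract (−8x²)·D = 16x⁵ + 8x⁴ + 40x³ + 8x². Remainder: 10x⁴ − 3x³ + 21x² − 15x − 2.
Step 2: lead(10x⁴ − 3x³ + 21x² − 15x − 2) ÷ lead(D) = 10x⁴ ÷ −2x³ = −5x. Subtract (−5x)·D = 10x⁴ + 5x³ + 25x² + 5x. Remainder: −8x³ − 4x² − 20x − 2.
Step 3: lead(−8x³ − 4x² − 20x − 2) ÷ lead(D) = −8x³ ÷ −2x³ = 4. Subtract (4)·D = −8x³ − 4x² − 20x − 4. Remainder: 2.

R(x) = 2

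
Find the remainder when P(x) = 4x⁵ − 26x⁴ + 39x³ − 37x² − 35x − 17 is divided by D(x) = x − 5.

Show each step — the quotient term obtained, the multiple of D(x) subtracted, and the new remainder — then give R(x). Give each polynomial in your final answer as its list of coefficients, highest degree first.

Step 1: lead(4x⁵ − 26x⁴ + 39x³ − 37x² − 35x − 17) ÷ lead(D) = 4x⁵ ÷ x = 4x⁴. Subtract (4x⁴)·D = 4x⁵ − 20x⁴. Remainder: −6x⁴ + 39x³ − 37x² − 35x − 17.
Step 2: lead(−6x⁴ + 39x³ − 37x² − 35x − 17) ÷ lead(D) = −6x⁴ ÷ x = −6x³. Subtract (−6x³)·D = −6x⁴ + 30x³. Remainder: 9x³ − 37x² − 35x − 17.
Step 3: lead(9x³ − 37x² − 35x − 17) ÷ lead(D) = 9x³ ÷ x = 9x². Subtract (9x²)·D = 9x³ − 45x². Remainder: 8x² − 35x − 17.
Step 4: lead(8x² − 35x − 17) ÷ lead(D) = 8x² ÷ x = 8x. Subtract (8x)·D = 8x² − 40x. Remainder: 5x − 17.
Step 5: lead(5x − 17) ÷ lead(D) = 5x ÷ x = 5. Subtract (5)·D = 5x − 25. Remainder: 8.

R = [8]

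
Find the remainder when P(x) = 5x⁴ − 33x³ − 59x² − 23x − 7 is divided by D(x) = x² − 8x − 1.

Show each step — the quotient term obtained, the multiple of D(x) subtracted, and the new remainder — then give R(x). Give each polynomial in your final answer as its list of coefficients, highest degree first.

R = [-5]

Step 1: lead(5x⁴ − 33x³ − 59x² − 23x − 7) ÷ lead(D) = 5x⁴ ÷ x² = 5x². Subtract (5x²)·D = 5x⁴ − 40x³ − 5x². Remainder: 7x³ − 54x² − 23x − 7.
Step 2: lead(7x³ − 54x² − 23x − 7) ÷ lead(D) = 7x³ ÷ x² = 7x. Subtract (7x)·D = 7x³ − 56x² − 7x. Remainder: 2x² − 16x − 7.
Step 3: lead(2x² − 16x − 7) ÷ lead(D) = 2x² ÷ x² = 2. Subtract (2)·D = 2x² − 16x − 2. Remainder: −5.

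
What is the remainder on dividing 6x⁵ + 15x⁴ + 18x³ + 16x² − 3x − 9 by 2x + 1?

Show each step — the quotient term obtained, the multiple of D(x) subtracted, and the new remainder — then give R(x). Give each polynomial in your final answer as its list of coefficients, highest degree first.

R = [-5]

Step 1: lead(6x⁵ + 15x⁴ + 18x³ + 16x² − 3x − 9) ÷ lead(D) = 6x⁵ ÷ 2x = 3x⁴. Subtract (3x⁴)·D = 6x⁵ + 3x⁴. Remainder: 12x⁴ + 18x³ + 16x² − 3x − 9.
Step 2: lead(12x⁴ + 18x³ + 16x² − 3x − 9) ÷ lead(D) = 12x⁴ ÷ 2x = 6x³. Subtract (6x³)·D = 12x⁴ + 6x³. Remainder: 12x³ + 16x² − 3x − 9.
Step 3: lead(12x³ + 16x² − 3x − 9) ÷ lead(D) = 12x³ ÷ 2x = 6x². Subtract (6x²)·D = 12x³ + 6x². Remainder: 10x² − 3x − 9.
Step 4: lead(10x² − 3x − 9) ÷ lead(D) = 10x² ÷ 2x = 5x. Subtract (5x)·D = 10x² + 5x. Remainder: −8x − 9.
Step 5: lead(−8x − 9) ÷ lead(D) = −8x ÷ 2x = −4. Subtract (−4)·D = −8x − 4. Remainder: −5.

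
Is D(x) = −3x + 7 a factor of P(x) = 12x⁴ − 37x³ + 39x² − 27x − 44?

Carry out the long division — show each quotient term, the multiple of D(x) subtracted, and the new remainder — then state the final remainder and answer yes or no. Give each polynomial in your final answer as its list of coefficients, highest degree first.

Step 1: lead(12x⁴ − 37x³ + 39x² − 27x − 44) ÷ lead(D) = 12x⁴ ÷ −3x = −4x³. Subtract (−4x³)·D = 12x⁴ − 28x³. Remainder: −9x³ + 39x² − 27x − 44.
Step 2: lead(−9x³ + 39x² − 27x − 44) ÷ lead(D) = −9x³ ÷ −3x = 3x². Subtract (3x²)·D = −9x³ + 21x². Remainder: 18x² − 27x − 44.
Step 3: lead(18x² − 27x − 44) ÷ lead(D) = 18x² ÷ −3x = −6x. Subtract (−6x)·D = 18x² − 42x. Remainder: 15x − 44.
Step 4: lead(15x − 44) ÷ lead(D) = 15x ÷ −3x = −5. Subtract (−5)·D = 15x − 35. Remainder: −9.

R = [-9], so D(x) is not a factor of P(x). no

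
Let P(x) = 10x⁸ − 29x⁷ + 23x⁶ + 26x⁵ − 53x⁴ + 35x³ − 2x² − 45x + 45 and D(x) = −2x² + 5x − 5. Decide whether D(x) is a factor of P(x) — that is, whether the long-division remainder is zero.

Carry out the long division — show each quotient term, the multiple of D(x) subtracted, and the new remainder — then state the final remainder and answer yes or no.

R(x) = 0, so D(x) is a factor of P(x). yes

Step 1: lead(10x⁸ − 29x⁷ + 23x⁶ + 26x⁵ − 53x⁴ + 35x³ − 2x² − 45x + 45) ÷ lead(D) = 10x⁸ ÷ −2x² = −5x⁶. Subtract (−5x⁶)·D = 10x⁸ − 25x⁷ + 25x⁶. Remainder: −4x⁷ − 2x⁶ + 26x⁵ − 53x⁴ + 35x³ − 2x² − 45x + 45.
Step 2: lead(−4x⁷ − 2x⁶ + 26x⁵ − 53x⁴ + 35x³ − 2x² − 45x + 45) ÷ lead(D) = −4x⁷ ÷ −2x² = 2x⁵. Subtract (2x⁵)·D = −4x⁷ + 10x⁶ − 10x⁵. Remainder: −12x⁶ + 36x⁵ − 53x⁴ + 35x³ − 2x² − 45x + 45.
Step 3: lead(−12x⁶ + 36x⁵ − 53x⁴ + 35x³ − 2x² − 45x + 45) ÷ lead(D) = −12x⁶ ÷ −2x² = 6x⁴. Subtract (6x⁴)·D = −12x⁶ + 30x⁵ − 30x⁴. Remainder: 6x⁵ − 23x⁴ + 35x³ − 2x² − 45x + 45.
Step 4: lead(6x⁵ − 23x⁴ + 35x³ − 2x² − 45x + 45) ÷ lead(D) = 6x⁵ ÷ −2x² = −3x³. Subtract (−3x³)·D = 6x⁵ − 15x⁴ + 15x³. Remainder: −8x⁴ + 20x³ − 2x² − 45x + 45.
Step 5: lead(−8x⁴ + 20x³ − 2x² − 45x + 45) ÷ lead(D) = −8x⁴ ÷ −2x² = 4x². Subtract (4x²)·D = −8x⁴ + 20x³ − 20x². Remainder: 18x² − 45x + 45.
Step 6: lead(18x² − 45x + 45) ÷ lead(D) = 18x² ÷ −2x² = −9. Subtract (−9)·D = 18x² − 45x + 45. Remainder: 0.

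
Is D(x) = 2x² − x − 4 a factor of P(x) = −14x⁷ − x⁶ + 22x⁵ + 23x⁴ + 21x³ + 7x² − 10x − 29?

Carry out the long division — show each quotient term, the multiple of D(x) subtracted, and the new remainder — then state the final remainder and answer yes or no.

R(x) = −5, so D(x) is not a factor of P(x). no

Step 1: lead(−14x⁷ − x⁶ + 22x⁵ + 23x⁴ + 21x³ + 7x² − 10x − 29) ÷ lead(D) = −14x⁷ ÷ 2x² = −7x⁵. Subtract (−7x⁵)·D = −14x⁷ + 7x⁶ + 28x⁵. Remainder: −8x⁶ − 6x⁵ + 23x⁴ + 21x³ + 7x² − 10x − 29.
Step 2: lead(−8x⁶ − 6x⁵ + 23x⁴ + 21x³ + 7x² − 10x − 29) ÷ lead(D) = −8x⁶ ÷ 2x² = −4x⁴. Subtract (−4x⁴)·D = −8x⁶ + 4x⁵ + 16x⁴. Remainder: −10x⁵ + 7x⁴ + 21x³ + 7x² − 10x − 29.
Step 3: lead(−10x⁵ + 7x⁴ + 21x³ + 7x² − 10x − 29) ÷ lead(D) = −10x⁵ ÷ 2x² = −5x³. Subtract (−5x³)·D = −10x⁵ + 5x⁴ + 20x³. Remainder: 2x⁴ + x³ + 7x² − 10x − 29.
Step 4: lead(2x⁴ + x³ + 7x² − 10x − 29) ÷ lead(D) = 2x⁴ ÷ 2x² = x². Subtract (x²)·D = 2x⁴ − x³ − 4x². Remainder: 2x³ + 11x² − 10x − 29.
Step 5: lead(2x³ + 11x² − 10x − 29) ÷ lead(D) = 2x³ ÷ 2x² = x. Subtract (x)·D = 2x³ − x² − 4x. Remainder: 12x² − 6x − 29.
Step 6: lead(12x² − 6x − 29) ÷ lead(D) = 12x² ÷ 2x² = 6. Subtract (6)·D = 12x² − 6x − 24. Remainder: −5.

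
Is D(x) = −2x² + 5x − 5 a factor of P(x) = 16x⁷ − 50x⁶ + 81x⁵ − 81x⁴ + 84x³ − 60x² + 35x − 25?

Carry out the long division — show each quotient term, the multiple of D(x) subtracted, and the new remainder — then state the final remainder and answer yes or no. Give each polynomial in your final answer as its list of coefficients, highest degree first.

R = [0], so D(x) is a factor of P(x). yes

Step 1: lead(16x⁷ − 50x⁶ + 81x⁵ − 81x⁴ + 84x³ − 60x² + 35x − 25) ÷ lead(D) = 16x⁷ ÷ −2x² = −8x⁵. Subtract (−8x⁵)·D = 16x⁷ − 40x⁶ + 40x⁵. Remainder: −10x⁶ + 41x⁵ − 81x⁴ + 84x³ − 60x² + 35x − 25.
Step 2: lead(−10x⁶ + 41x⁵ − 81x⁴ + 84x³ − 60x² + 35x − 25) ÷ lead(D) = −10x⁶ ÷ −2x² = 5x⁴. Subtract (5x⁴)·D = −10x⁶ + 25x⁵ − 25x⁴. Remainder: 16x⁵ − 56x⁴ + 84x³ − 60x² + 35x − 25.
Step 3: lead(16x⁵ − 56x⁴ + 84x³ − 60x² + 35x − 25) ÷ lead(D) = 16x⁵ ÷ −2x² = −8x³. Subtract (−8x³)·D = 16x⁵ − 40x⁴ + 40x³. Remainder: −16x⁴ + 44x³ − 60x² + 35x − 25.
Step 4: lead(−16x⁴ + 44x³ − 60x² + 35x − 25) ÷ lead(D) = −16x⁴ ÷ −2x² = 8x². Subtract (8x²)·D = −16x⁴ + 40x³ − 40x². Remainder: 4x³ − 20x² + 35x − 25.
Step 5: lead(4x³ − 20x² + 35x − 25) ÷ lead(D) = 4x³ ÷ −2x² = −2x. Subtract (−2x)·D = 4x³ − 10x² + 10x. Remainder: −10x² + 25x − 25.
Step 6: lead(−10x² + 25x − 25) ÷ lead(D) = −10x² ÷ −2x² = 5. Subtract (5)·D = −10x² + 25x − 25. Remainder: 0.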